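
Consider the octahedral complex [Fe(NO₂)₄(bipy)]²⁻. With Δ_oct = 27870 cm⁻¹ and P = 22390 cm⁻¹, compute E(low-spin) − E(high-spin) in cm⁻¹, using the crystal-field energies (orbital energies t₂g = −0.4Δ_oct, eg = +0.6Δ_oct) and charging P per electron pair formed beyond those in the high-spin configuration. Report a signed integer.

-10960

Ligand charges: 4×(-1) from NO₂⁻ and 1×(+0) from bipy sum to -4; with overall charge -2, Fe is +2.
Group 8 minus oxidation state +2 gives a d⁶ configuration for Fe²⁺.
High-spin d⁶ fills as t₂g⁴ eg² with CFSE 4(−0.4) + 2(+0.6) = -0.4Δ_oct = -11148 cm⁻¹.
Low-spin t₂g⁶ eg⁰ gives -2.4Δ_oct = -66888 cm⁻¹, but forming 2 extra pairs costs 2P = 44780 cm⁻¹, so E(LS) = -66888 + 44780 = -22108 cm⁻¹.
E(LS) − E(HS) = -22108 − (-11148) = -10960 cm⁻¹.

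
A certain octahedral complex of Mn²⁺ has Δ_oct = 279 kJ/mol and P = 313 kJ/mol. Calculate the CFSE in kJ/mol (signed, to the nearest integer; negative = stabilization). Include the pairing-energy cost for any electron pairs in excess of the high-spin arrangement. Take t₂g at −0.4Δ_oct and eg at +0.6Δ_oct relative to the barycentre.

0

Mn²⁺: group 7, so d-count = 7 − 2 = 5.
Δ_oct < P, so pairing is avoided: the ground state is high-spin.
That gives t₂g³ eg².
Orbital CFSE = 0.0Δ_oct = 0.0 × 279 = 0 kJ/mol.
High-spin has no excess pairs, so no pairing correction applies.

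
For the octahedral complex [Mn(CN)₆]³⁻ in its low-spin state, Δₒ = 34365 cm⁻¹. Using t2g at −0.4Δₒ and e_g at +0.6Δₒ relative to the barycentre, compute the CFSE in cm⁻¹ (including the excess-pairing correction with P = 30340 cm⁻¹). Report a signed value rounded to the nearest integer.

Each CN⁻ contributes -1; 6 × (-1) = -6. With overall charge -3, Mn is in the +3 oxidation state.
Mn sits in group 7; removing 3 electrons leaves Mn³⁺ with 7 − 3 = 4 d electrons.
Electron filling gives t2g^4 e_g^0.
CFSE(orbital) = 4×(-0.4Δₒ) + 0×(0.6Δₒ) = -1.6Δₒ; with Δₒ = 34365 cm⁻¹ that is -54984 cm⁻¹.
High-spin d⁴ would be t2g^3 e_g^1 with 0 pairs; low-spin has 1, so 1 excess pair costs +1P = +30340 cm⁻¹.
Combining: -54984 + 30340 = -24644 cm⁻¹.

-24644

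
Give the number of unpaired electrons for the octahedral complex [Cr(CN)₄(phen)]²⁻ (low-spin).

Ligand charges: 4×(-1) from CN⁻ and 1×(+0) from phen sum to -4; with overall charge -2, Cr is +2.
Group 6 minus oxidation state +2 gives a d⁴ configuration for Cr²⁺.
Configuration: t₂g⁴ eg⁰, giving 2 unpaired electrons.

2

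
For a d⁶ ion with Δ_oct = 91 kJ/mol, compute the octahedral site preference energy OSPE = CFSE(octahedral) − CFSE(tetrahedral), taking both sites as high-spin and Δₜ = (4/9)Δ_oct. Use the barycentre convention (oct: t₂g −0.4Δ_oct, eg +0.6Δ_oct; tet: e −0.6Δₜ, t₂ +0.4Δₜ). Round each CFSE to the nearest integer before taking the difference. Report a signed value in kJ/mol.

-12

In an octahedral site d⁶ (HS) is t₂g⁴ eg², giving CFSE(oct) = -0.4Δ_oct = -36 kJ/mol.
In a tetrahedral site the filling is e³ t₂³: CFSE(tet) = -0.6Δₜ = -0.6 × (4/9)(91) = -24 kJ/mol.
Subtracting, OSPE = -36 − (-24) = -12 kJ/mol.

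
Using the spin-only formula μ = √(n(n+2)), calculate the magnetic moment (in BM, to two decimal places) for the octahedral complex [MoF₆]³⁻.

Each F⁻ contributes -1; 6 × (-1) = -6. With overall charge -3, Mo is in the +3 oxidation state.
Mo is in group 6, so Mo³⁺ is d³ (6 − 3 = 3).
Configuration: t₂g³ eg⁰ → 3 unpaired electrons.
μ(spin-only) = √[3(3+2)] = √15 ≈ 3.87 BM.

3.87 BM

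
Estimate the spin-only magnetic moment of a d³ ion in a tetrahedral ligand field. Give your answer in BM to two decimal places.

Tetrahedral fields are weak (Δₜ ≈ 4/9 Δₒ), so electrons fill high-spin.
Configuration: e² t₂¹ → 3 unpaired electrons.
μ(spin-only) = √[3(3+2)] = √15 ≈ 3.87 BM.

3.87 BM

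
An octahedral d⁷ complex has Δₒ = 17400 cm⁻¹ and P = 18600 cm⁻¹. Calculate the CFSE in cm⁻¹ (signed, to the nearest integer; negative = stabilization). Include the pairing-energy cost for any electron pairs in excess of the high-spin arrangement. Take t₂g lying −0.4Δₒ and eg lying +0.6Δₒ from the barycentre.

-13920

Here Δₒ < P (17400 < 18600), so the high-spin state is favoured.
That gives t₂g⁵ eg².
Orbital CFSE = -0.8Δₒ = -0.8 × 17400 = -13920 cm⁻¹.
High-spin has no excess pairs, so no pairing correction applies.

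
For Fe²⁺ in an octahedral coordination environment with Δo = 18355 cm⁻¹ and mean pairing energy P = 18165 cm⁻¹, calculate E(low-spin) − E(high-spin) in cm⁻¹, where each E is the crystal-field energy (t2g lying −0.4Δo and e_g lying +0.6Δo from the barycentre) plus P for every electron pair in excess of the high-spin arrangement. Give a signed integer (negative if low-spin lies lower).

-380

Fe²⁺: group 8, so d-count = 8 − 2 = 6.
High-spin: t2g^4 e_g^2, CFSE = -0.4Δo = -7342 cm⁻¹.
For low-spin the configuration is t2g^6 e_g^0: orbital energy -2.4 × 18355 = -44052 cm⁻¹, and 2 additional pairs relative to high-spin add 36330 cm⁻¹, giving -7722 cm⁻¹.
E(LS) − E(HS) = -7722 − (-7342) = -380 cm⁻¹.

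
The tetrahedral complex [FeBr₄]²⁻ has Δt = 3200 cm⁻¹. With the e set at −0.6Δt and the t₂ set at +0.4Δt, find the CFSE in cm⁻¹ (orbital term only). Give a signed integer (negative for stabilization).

-1920

Each Br⁻ contributes -1; 4 × (-1) = -4. With overall charge -2, Fe is in the +2 oxidation state.
Fe²⁺: group 8, so d-count = 8 − 2 = 6.
Tetrahedral fields are weak (Δₜ ≈ 4/9 Δₒ), so electrons fill high-spin.
Electron filling gives e³ t₂³.
The orbital stabilization is -0.6Δt = -0.6 × 3200 = -1920 cm⁻¹.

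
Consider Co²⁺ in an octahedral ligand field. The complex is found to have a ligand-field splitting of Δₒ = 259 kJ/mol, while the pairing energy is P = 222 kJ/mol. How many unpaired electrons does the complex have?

1

Co sits in group 9; removing 2 electrons leaves Co²⁺ with 9 − 2 = 7 d electrons.
Here Δₒ > P (259 > 222), so the low-spin state is favoured.
That gives t2g^6 e_g^1.
Unpaired electrons: 1.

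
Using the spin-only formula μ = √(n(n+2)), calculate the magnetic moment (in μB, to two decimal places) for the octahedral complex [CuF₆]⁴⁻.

1.73 μB

Each F⁻ contributes -1; 6 × (-1) = -6. With overall charge -4, Cu is in the +2 oxidation state.
Cu is in group 11, so Cu²⁺ is d⁹ (11 − 2 = 9).
Configuration: t2g^6 e_g^3 → 1 unpaired electron.
μ(spin-only) = √[1(1+2)] = √3 ≈ 1.73 μB.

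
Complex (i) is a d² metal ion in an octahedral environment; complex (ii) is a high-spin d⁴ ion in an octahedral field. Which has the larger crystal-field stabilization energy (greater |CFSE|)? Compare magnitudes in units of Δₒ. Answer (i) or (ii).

(i): t₂g² eg⁰, CFSE = -0.8Δₒ.
(ii): t₂g³ eg¹, CFSE = -0.6Δₒ.
So (i) has the larger |CFSE|.

(i)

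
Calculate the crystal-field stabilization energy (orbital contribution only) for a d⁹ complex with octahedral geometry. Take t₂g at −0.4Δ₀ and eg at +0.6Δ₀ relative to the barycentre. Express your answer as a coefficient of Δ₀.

For octahedral d⁹ the high- and low-spin configurations coincide.
Configuration: t₂g⁶ eg³.
CFSE = 6(-0.4Δ₀) + 3(0.6Δ₀) = -2.4Δ₀ + 1.8Δ₀ = -0.6Δ₀.

-0.6 Δ₀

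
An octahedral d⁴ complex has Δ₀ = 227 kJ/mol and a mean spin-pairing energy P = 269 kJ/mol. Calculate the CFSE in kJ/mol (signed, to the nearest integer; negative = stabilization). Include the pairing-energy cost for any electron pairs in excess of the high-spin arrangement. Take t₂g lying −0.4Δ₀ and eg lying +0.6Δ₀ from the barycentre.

-136

Since Δ₀ = 227 kJ/mol < P = 269 kJ/mol, the complex adopts the high-spin configuration.
That gives t₂g³ eg¹.
Orbital CFSE = -0.6Δ₀ = -0.6 × 227 = -136 kJ/mol.
High-spin has no excess pairs, so no pairing correction applies.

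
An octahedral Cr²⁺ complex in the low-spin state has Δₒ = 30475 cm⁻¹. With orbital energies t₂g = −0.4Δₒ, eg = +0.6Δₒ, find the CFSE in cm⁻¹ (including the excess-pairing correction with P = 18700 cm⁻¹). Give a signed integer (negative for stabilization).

Cr²⁺: group 6, so d-count = 6 − 2 = 4.
Configuration: t₂g⁴ eg⁰.
Orbital CFSE = 4(-0.4) + 0(0.6) = -1.6Δₒ = -1.6 × 30475 = -48760 cm⁻¹.
Relative to high-spin t₂g³ eg¹ (0 paired), the low-spin configuration has 1 additional pair, contributing +1 × 18700 = +18700 cm⁻¹.
Overall CFSE = -48760 + 18700 = -30060 cm⁻¹.

-30060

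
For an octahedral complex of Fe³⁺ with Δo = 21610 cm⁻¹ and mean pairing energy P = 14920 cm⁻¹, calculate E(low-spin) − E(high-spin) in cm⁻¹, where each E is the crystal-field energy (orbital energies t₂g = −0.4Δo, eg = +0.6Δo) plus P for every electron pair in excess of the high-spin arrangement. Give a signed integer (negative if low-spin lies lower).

-13380

Fe³⁺: group 8, so d-count = 8 − 3 = 5.
High-spin: t₂g³ eg², CFSE = 0.0Δo = 0 cm⁻¹.
Low-spin: t₂g⁵ eg⁰, orbital CFSE = -2.0Δo = -43220 cm⁻¹; plus 2 excess pairs × P = +29840 cm⁻¹; total -13380 cm⁻¹.
Thus E(LS) − E(HS) = -13380 cm⁻¹.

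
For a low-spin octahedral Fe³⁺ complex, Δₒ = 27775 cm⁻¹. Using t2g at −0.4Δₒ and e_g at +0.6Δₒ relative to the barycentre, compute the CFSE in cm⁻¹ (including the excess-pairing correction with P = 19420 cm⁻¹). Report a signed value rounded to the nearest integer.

-16710

Fe sits in group 8; removing 3 electrons leaves Fe³⁺ with 8 − 3 = 5 d electrons.
Electron filling gives t2g^5 e_g^0.
CFSE(orbital) = 5×(-0.4Δₒ) + 0×(0.6Δₒ) = -2.0Δₒ; with Δₒ = 27775 cm⁻¹ that is -55550 cm⁻¹.
Relative to high-spin t2g^3 e_g^2 (0 paired), the low-spin configuration has 2 additional pairs, contributing +2 × 19420 = +38840 cm⁻¹.
Net CFSE = -55550 + 38840 = -16710 cm⁻¹.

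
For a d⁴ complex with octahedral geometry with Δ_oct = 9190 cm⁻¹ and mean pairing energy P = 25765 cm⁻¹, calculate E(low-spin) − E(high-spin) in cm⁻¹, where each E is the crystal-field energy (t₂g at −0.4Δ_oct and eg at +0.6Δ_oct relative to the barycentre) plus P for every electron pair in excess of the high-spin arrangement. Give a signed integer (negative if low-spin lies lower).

High-spin: t₂g³ eg¹, CFSE = -0.6Δ_oct = -5514 cm⁻¹.
For low-spin the configuration is t₂g⁴ eg⁰: orbital energy -1.6 × 9190 = -14704 cm⁻¹, and 1 additional pair relative to high-spin adds 25765 cm⁻¹, giving 11061 cm⁻¹.
The difference is 11061 − (-5514) = 16575 cm⁻¹, so high-spin lies lower.

16575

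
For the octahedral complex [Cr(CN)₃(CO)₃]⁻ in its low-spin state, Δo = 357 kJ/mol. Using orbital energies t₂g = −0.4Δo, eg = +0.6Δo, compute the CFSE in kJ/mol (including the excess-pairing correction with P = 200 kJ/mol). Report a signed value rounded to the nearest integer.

Ligand charges: 3×(-1) from CN⁻ and 3×(+0) from CO sum to -3; with overall charge -1, Cr is +2.
Cr is in group 6, so Cr²⁺ is d⁴ (6 − 2 = 4).
Electron filling gives t₂g⁴ eg⁰.
CFSE(orbital) = 4×(-0.4Δo) + 0×(0.6Δo) = -1.6Δo; with Δo = 357 kJ/mol that is -571 kJ/mol.
High-spin d⁴ would be t₂g³ eg¹ with 0 pairs; low-spin has 1, so 1 excess pair costs +1P = +200 kJ/mol.
Overall CFSE = -571 + 200 = -371 kJ/mol.

-371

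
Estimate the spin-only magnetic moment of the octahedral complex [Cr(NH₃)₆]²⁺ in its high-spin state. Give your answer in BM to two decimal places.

4.90 BM

NH₃ is neutral, so the +2 overall charge sits on Cr: oxidation state +2.
Cr is in group 6, so Cr²⁺ is d⁴ (6 − 2 = 4).
Configuration: t2g^3 e_g^1 → 4 unpaired electrons.
μ(spin-only) = √[4(4+2)] = √24 ≈ 4.90 BM.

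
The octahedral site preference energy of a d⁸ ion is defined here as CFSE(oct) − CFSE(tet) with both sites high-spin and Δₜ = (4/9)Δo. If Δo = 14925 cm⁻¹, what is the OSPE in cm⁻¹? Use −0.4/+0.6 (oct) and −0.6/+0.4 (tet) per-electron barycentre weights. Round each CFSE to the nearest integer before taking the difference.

Octahedral (high-spin): t₂g⁶ eg², CFSE = 6(−0.4) + 2(+0.6) = -1.2Δo = -1.2 × 14925 = -17910 cm⁻¹.
In a tetrahedral site the filling is e⁴ t₂⁴: CFSE(tet) = -0.8Δₜ = -0.8 × (4/9)(14925) = -5307 cm⁻¹.
OSPE = CFSE(oct) − CFSE(tet) = -17910 − (-5307) = -12603 cm⁻¹.

-12603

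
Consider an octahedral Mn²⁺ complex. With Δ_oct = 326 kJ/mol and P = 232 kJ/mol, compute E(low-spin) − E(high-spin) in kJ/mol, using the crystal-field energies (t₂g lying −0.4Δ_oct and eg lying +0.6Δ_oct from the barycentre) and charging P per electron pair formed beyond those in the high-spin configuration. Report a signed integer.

Mn²⁺: group 7, so d-count = 7 − 2 = 5.
High-spin: t₂g³ eg², CFSE = 0.0Δ_oct = 0 kJ/mol.
Low-spin t₂g⁵ eg⁰ gives -2.0Δ_oct = -652 kJ/mol, but forming 2 extra pairs costs 2P = 464 kJ/mol, so E(LS) = -652 + 464 = -188 kJ/mol.
The difference is -188 − (0) = -188 kJ/mol, so low-spin lies lower.

-188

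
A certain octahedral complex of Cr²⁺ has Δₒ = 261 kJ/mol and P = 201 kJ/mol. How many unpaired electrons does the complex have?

Cr is in group 6, so Cr²⁺ is d⁴ (6 − 2 = 4).
Δₒ > P, so pairing is preferred: the ground state is low-spin.
Filling d⁴ accordingly: t₂g⁴ eg⁰.
Unpaired electrons: 2.

2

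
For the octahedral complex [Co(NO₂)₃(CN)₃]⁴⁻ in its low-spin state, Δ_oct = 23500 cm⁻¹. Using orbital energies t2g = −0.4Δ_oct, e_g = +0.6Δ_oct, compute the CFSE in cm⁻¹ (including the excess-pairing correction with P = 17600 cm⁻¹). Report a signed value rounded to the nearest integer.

-24700

Ligand charges: 3×(-1) from NO₂⁻ and 3×(-1) from CN⁻ sum to -6; with overall charge -4, Co is +2.
Co sits in group 9; removing 2 electrons leaves Co²⁺ with 9 − 2 = 7 d electrons.
The d⁷ electrons fill as t2g^6 e_g^1.
Orbital CFSE = 6(-0.4) + 1(0.6) = -1.8Δ_oct = -1.8 × 23500 = -42300 cm⁻¹.
Relative to high-spin t2g^5 e_g^2 (2 paired), the low-spin configuration has 1 additional pair, contributing +1 × 17600 = +17600 cm⁻¹.
Combining: -42300 + 17600 = -24700 cm⁻¹.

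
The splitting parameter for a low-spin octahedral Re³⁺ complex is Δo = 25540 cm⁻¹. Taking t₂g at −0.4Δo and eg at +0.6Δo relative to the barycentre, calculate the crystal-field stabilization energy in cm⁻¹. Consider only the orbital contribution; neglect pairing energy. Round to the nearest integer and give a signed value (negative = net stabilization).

Re³⁺: group 7, so d-count = 7 − 3 = 4.
The d⁴ electrons fill as t₂g⁴ eg⁰.
The orbital stabilization is -1.6Δo = -1.6 × 25540 = -40864 cm⁻¹.

-40864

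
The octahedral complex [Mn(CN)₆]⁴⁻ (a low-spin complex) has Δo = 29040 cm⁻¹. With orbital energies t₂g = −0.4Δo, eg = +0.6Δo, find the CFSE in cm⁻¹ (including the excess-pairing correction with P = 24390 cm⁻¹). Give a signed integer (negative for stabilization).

-9300

Each CN⁻ contributes -1; 6 × (-1) = -6. With overall charge -4, Mn is in the +2 oxidation state.
Group 7 minus oxidation state +2 gives a d⁵ configuration for Mn²⁺.
Electron filling gives t₂g⁵ eg⁰.
Orbital CFSE = 5(-0.4) + 0(0.6) = -2.0Δo = -2.0 × 29040 = -58080 cm⁻¹.
Relative to high-spin t₂g³ eg² (0 paired), the low-spin configuration has 2 additional pairs, contributing +2 × 24390 = +48780 cm⁻¹.
Net CFSE = -58080 + 48780 = -9300 cm⁻¹.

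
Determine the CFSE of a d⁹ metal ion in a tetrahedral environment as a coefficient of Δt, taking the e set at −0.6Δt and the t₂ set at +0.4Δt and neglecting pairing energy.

-0.4 Δt

Tetrahedral splitting is small, so the complex is high-spin.
Configuration: e⁴ t₂⁵.
CFSE = 4(-0.6Δt) + 5(0.4Δt) = -2.4Δt + 2.0Δt = -0.4Δt.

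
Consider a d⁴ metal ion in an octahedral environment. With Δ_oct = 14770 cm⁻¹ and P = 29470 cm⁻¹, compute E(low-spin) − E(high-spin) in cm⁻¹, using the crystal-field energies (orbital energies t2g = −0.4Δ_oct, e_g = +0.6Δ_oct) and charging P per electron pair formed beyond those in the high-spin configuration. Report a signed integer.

14700

In the high-spin limit (t2g^3 e_g^1) the orbital term is -0.6Δ_oct = -8862 cm⁻¹, with no excess pairing.
For low-spin the configuration is t2g^4 e_g^0: orbital energy -1.6 × 14770 = -23632 cm⁻¹, and 1 additional pair relative to high-spin adds 29470 cm⁻¹, giving 5838 cm⁻¹.
The difference is 5838 − (-8862) = 14700 cm⁻¹, so high-spin lies lower.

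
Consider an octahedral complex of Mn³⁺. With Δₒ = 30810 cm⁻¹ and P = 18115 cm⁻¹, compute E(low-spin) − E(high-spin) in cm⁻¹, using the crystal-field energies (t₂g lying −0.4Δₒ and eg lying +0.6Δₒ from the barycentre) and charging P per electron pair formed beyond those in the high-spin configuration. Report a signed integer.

-12695

Group 7 minus oxidation state +3 gives a d⁴ configuration for Mn³⁺.
High-spin d⁴ fills as t₂g³ eg¹ with CFSE 3(−0.4) + 1(+0.6) = -0.6Δₒ = -18486 cm⁻¹.
For low-spin the configuration is t₂g⁴ eg⁰: orbital energy -1.6 × 30810 = -49296 cm⁻¹, and 1 additional pair relative to high-spin adds 18115 cm⁻¹, giving -31181 cm⁻¹.
E(LS) − E(HS) = -31181 − (-18486) = -12695 cm⁻¹.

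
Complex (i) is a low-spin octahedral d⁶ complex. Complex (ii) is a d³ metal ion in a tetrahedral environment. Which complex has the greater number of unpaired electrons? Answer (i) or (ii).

(i): t2g^6 e_g^0 → 0 unpaired.
(ii): Tetrahedral splitting is small, so the complex is high-spin; e^2 t2^1 → 3 unpaired.
So (ii) has more unpaired electrons.

(ii)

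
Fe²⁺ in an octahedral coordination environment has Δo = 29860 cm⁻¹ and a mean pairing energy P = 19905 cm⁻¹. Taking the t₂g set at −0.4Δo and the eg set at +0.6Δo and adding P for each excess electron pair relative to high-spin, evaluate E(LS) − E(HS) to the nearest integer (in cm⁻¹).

-19910

Group 8 minus oxidation state +2 gives a d⁶ configuration for Fe²⁺.
In the high-spin limit (t₂g⁴ eg²) the orbital term is -0.4Δo = -11944 cm⁻¹, with no excess pairing.
For low-spin the configuration is t₂g⁶ eg⁰: orbital energy -2.4 × 29860 = -71664 cm⁻¹, and 2 additional pairs relative to high-spin add 39810 cm⁻¹, giving -31854 cm⁻¹.
E(LS) − E(HS) = -31854 − (-11944) = -19910 cm⁻¹.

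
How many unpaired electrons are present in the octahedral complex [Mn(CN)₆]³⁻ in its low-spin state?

2

Each CN⁻ contributes -1; 6 × (-1) = -6. With overall charge -3, Mn is in the +3 oxidation state.
Group 7 minus oxidation state +3 gives a d⁴ configuration for Mn³⁺.
Configuration: t2g^4 e_g^0, giving 2 unpaired electrons.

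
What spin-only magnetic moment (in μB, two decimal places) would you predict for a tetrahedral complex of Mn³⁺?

4.90 μB

Mn sits in group 7; removing 3 electrons leaves Mn³⁺ with 7 − 3 = 4 d electrons.
Tetrahedral splitting is small, so the complex is high-spin.
Configuration: e^2 t2^2 → 4 unpaired electrons.
μ(spin-only) = √[4(4+2)] = √24 ≈ 4.90 μB.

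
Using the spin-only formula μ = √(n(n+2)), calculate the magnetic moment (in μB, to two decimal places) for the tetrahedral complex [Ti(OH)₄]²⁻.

2.83 μB

Each OH⁻ contributes -1; 4 × (-1) = -4. With overall charge -2, Ti is in the +2 oxidation state.
Ti is in group 4, so Ti²⁺ is d² (4 − 2 = 2).
With tetrahedral geometry the complex is necessarily high-spin.
Configuration: e² t₂⁰ → 2 unpaired electrons.
μ(spin-only) = √[2(2+2)] = √8 ≈ 2.83 μB.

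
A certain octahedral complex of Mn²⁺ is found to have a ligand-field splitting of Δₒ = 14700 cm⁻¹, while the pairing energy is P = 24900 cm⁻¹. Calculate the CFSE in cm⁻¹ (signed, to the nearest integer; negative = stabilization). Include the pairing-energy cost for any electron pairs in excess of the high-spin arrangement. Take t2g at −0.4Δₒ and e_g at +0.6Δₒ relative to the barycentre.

Mn sits in group 7; removing 2 electrons leaves Mn²⁺ with 7 − 2 = 5 d electrons.
Here Δₒ < P (14700 < 24900), so the high-spin state is favoured.
That gives t2g^3 e_g^2.
Orbital CFSE = 0.0Δₒ = 0.0 × 14700 = 0 cm⁻¹.
High-spin has no excess pairs, so no pairing correction applies.

0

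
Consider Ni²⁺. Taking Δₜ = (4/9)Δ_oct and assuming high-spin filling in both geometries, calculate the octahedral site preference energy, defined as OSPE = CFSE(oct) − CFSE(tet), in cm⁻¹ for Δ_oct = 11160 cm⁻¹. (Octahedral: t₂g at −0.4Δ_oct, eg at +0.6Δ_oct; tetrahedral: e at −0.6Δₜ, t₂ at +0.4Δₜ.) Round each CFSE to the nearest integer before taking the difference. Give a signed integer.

-9424

Ni²⁺: group 10, so d-count = 10 − 2 = 8.
In an octahedral site d⁸ (HS) is t₂g⁶ eg², giving CFSE(oct) = -1.2Δ_oct = -13392 cm⁻¹.
In a tetrahedral site the filling is e⁴ t₂⁴: CFSE(tet) = -0.8Δₜ = -0.8 × (4/9)(11160) = -3968 cm⁻¹.
Subtracting, OSPE = -13392 − (-3968) = -9424 cm⁻¹.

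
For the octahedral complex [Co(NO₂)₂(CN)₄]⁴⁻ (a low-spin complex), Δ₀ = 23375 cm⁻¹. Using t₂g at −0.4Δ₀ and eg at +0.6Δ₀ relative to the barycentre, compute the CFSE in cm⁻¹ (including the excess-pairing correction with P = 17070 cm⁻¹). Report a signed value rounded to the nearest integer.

Ligand charges: 2×(-1) from NO₂⁻ and 4×(-1) from CN⁻ sum to -6; with overall charge -4, Co is +2.
Co sits in group 9; removing 2 electrons leaves Co²⁺ with 9 − 2 = 7 d electrons.
Configuration: t₂g⁶ eg¹.
Orbital CFSE = 6(-0.4) + 1(0.6) = -1.8Δ₀ = -1.8 × 23375 = -42075 cm⁻¹.
Pairing penalty: 3 pairs vs 2 in the high-spin reference → 1 extra × P = 17070 cm⁻¹.
Combining: -42075 + 17070 = -25005 cm⁻¹.

-25005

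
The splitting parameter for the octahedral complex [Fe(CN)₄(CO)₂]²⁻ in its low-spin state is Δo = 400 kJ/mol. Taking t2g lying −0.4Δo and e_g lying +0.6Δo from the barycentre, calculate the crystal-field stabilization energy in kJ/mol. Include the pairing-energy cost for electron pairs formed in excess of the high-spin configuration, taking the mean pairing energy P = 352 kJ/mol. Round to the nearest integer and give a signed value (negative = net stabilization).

-256

Ligand charges: 4×(-1) from CN⁻ and 2×(+0) from CO sum to -4; with overall charge -2, Fe is +2.
Fe²⁺: group 8, so d-count = 8 − 2 = 6.
Electron filling gives t2g^6 e_g^0.
Orbital CFSE = 6(-0.4) + 0(0.6) = -2.4Δo = -2.4 × 400 = -960 kJ/mol.
Pairing penalty: 3 pairs vs 1 in the high-spin reference → 2 extra × P = 704 kJ/mol.
Net CFSE = -960 + 704 = -256 kJ/mol.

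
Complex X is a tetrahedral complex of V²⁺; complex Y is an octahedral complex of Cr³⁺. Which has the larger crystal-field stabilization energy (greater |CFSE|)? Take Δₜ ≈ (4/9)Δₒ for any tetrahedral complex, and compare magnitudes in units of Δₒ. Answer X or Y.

X: Group 5 minus oxidation state +2 gives a d³ configuration for V²⁺; Tetrahedral fields are weak (Δₜ ≈ 4/9 Δₒ), so electrons fill high-spin; e^2 t2^1, CFSE = -0.8Δₜ ≈ -0.36Δₒ.
Y: Cr is in group 6, so Cr³⁺ is d³ (6 − 3 = 3); t2g^3 e_g^0, CFSE = -1.2Δₒ.
So Y has the larger |CFSE|.

Y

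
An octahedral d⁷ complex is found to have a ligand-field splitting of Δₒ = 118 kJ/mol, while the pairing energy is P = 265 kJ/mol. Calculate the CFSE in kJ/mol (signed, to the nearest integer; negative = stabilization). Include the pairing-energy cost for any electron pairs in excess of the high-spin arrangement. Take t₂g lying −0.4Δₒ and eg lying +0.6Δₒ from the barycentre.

-94

Here Δₒ < P (118 < 265), so the high-spin state is favoured.
Configuration: t₂g⁵ eg².
Orbital CFSE = -0.8Δₒ = -0.8 × 118 = -94 kJ/mol.
High-spin has no excess pairs, so no pairing correction applies.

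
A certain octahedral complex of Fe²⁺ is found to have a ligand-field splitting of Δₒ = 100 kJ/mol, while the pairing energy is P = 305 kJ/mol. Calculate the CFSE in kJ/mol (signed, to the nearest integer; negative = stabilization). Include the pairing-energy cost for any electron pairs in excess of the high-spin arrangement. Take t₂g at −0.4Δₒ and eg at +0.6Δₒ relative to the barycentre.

-40

Fe is in group 8, so Fe²⁺ is d⁶ (8 − 2 = 6).
Δₒ < P, so pairing is avoided: the ground state is high-spin.
Configuration: t₂g⁴ eg².
Orbital CFSE = -0.4Δₒ = -0.4 × 100 = -40 kJ/mol.
High-spin has no excess pairs, so no pairing correction applies.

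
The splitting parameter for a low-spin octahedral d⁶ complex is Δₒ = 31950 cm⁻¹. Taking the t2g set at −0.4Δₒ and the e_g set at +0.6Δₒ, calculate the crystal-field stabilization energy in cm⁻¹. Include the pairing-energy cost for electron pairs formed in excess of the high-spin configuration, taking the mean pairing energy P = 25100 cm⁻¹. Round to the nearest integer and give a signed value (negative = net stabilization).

-26480

The d⁶ electrons fill as t2g^6 e_g^0.
CFSE(orbital) = 6×(-0.4Δₒ) + 0×(0.6Δₒ) = -2.4Δₒ; with Δₒ = 31950 cm⁻¹ that is -76680 cm⁻¹.
Pairing penalty: 3 pairs vs 1 in the high-spin reference → 2 extra × P = 50200 cm⁻¹.
Overall CFSE = -76680 + 50200 = -26480 cm⁻¹.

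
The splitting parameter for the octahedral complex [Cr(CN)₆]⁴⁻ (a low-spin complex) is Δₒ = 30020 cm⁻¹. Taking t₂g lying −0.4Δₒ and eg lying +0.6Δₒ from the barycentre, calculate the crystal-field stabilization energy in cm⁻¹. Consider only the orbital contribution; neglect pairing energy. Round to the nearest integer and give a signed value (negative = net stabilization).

-48032

Each CN⁻ contributes -1; 6 × (-1) = -6. With overall charge -4, Cr is in the +2 oxidation state.
Group 6 minus oxidation state +2 gives a d⁴ configuration for Cr²⁺.
Configuration: t₂g⁴ eg⁰.
The orbital stabilization is -1.6Δₒ = -1.6 × 30020 = -48032 cm⁻¹.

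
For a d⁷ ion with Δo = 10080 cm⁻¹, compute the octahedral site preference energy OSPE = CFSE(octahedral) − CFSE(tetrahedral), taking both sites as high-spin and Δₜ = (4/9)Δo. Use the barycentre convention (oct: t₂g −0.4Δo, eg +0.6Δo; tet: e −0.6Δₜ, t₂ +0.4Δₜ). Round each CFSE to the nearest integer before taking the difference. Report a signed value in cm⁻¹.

-2688

In an octahedral site d⁷ (HS) is t2g^5 e_g^2, giving CFSE(oct) = -0.8Δo = -8064 cm⁻¹.
In a tetrahedral site the filling is e^4 t2^3: CFSE(tet) = -1.2Δₜ = -1.2 × (4/9)(10080) = -5376 cm⁻¹.
OSPE = CFSE(oct) − CFSE(tet) = -8064 − (-5376) = -2688 cm⁻¹.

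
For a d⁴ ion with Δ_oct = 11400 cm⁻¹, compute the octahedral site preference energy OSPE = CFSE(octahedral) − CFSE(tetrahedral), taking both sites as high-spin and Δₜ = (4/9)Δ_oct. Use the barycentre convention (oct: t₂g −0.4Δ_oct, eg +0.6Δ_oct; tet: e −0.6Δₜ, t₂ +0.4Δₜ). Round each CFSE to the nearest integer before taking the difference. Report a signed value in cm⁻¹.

Octahedral (high-spin): t₂g³ eg¹, CFSE = 3(−0.4) + 1(+0.6) = -0.6Δ_oct = -0.6 × 11400 = -6840 cm⁻¹.
Tetrahedral e² t₂² gives -0.4Δₜ = -0.4 × (4/9) × 11400 = -2027 cm⁻¹.
OSPE = -6840 − (-2027) = -4813 cm⁻¹.

-4813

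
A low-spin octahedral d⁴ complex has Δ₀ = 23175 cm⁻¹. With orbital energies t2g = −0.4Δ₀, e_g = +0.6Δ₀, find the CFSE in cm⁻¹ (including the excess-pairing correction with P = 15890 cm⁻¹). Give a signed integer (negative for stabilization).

Configuration: t2g^4 e_g^0.
CFSE(orbital) = 4×(-0.4Δ₀) + 0×(0.6Δ₀) = -1.6Δ₀; with Δ₀ = 23175 cm⁻¹ that is -37080 cm⁻¹.
Pairing penalty: 1 pair vs 0 in the high-spin reference → 1 extra × P = 15890 cm⁻¹.
Net CFSE = -37080 + 15890 = -21190 cm⁻¹.

-21190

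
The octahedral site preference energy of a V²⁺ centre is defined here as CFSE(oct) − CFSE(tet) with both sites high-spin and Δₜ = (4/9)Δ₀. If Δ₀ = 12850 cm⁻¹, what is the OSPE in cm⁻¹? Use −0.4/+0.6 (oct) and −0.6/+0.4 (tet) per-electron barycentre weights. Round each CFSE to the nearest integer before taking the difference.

Group 5 minus oxidation state +2 gives a d³ configuration for V²⁺.
Octahedral (high-spin): t₂g³ eg⁰, CFSE = 3(−0.4) + 0(+0.6) = -1.2Δ₀ = -1.2 × 12850 = -15420 cm⁻¹.
Tetrahedral: e² t₂¹, CFSE = 2(−0.6) + 1(+0.4) = -0.8Δₜ = -0.8 × (4/9) × 12850 = -4569 cm⁻¹.
OSPE = -15420 − (-4569) = -10851 cm⁻¹.

-10851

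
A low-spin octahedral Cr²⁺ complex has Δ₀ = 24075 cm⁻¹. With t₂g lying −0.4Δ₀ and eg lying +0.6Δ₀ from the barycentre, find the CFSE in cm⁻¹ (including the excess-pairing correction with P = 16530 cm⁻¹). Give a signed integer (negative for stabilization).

Cr sits in group 6; removing 2 electrons leaves Cr²⁺ with 6 − 2 = 4 d electrons.
The d⁴ electrons fill as t₂g⁴ eg⁰.
The orbital stabilization is -1.6Δ₀ = -1.6 × 24075 = -38520 cm⁻¹.
Pairing penalty: 1 pair vs 0 in the high-spin reference → 1 extra × P = 16530 cm⁻¹.
Combining: -38520 + 16530 = -21990 cm⁻¹.

-21990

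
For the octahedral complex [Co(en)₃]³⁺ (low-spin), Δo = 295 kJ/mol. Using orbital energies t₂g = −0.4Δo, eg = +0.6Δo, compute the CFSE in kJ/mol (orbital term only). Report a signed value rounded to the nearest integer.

-708

en is neutral, so the +3 overall charge sits on Co: oxidation state +3.
Co³⁺: group 9, so d-count = 9 − 3 = 6.
Configuration: t₂g⁶ eg⁰.
Orbital CFSE = 6(-0.4) + 0(0.6) = -2.4Δo = -2.4 × 295 = -708 kJ/mol.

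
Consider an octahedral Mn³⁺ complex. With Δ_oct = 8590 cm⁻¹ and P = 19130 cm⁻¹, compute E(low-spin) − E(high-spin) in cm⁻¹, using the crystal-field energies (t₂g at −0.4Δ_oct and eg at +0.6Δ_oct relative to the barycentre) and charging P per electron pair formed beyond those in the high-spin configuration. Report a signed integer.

10540

Mn is in group 7, so Mn³⁺ is d⁴ (7 − 3 = 4).
High-spin d⁴ fills as t₂g³ eg¹ with CFSE 3(−0.4) + 1(+0.6) = -0.6Δ_oct = -5154 cm⁻¹.
Low-spin t₂g⁴ eg⁰ gives -1.6Δ_oct = -13744 cm⁻¹, but forming 1 extra pair costs 1P = 19130 cm⁻¹, so E(LS) = -13744 + 19130 = 5386 cm⁻¹.
Thus E(LS) − E(HS) = 10540 cm⁻¹.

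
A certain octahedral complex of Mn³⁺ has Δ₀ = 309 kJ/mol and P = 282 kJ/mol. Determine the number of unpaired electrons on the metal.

Group 7 minus oxidation state +3 gives a d⁴ configuration for Mn³⁺.
Since Δ₀ = 309 kJ/mol > P = 282 kJ/mol, the complex adopts the low-spin configuration.
Configuration: t₂g⁴ eg⁰.
Unpaired electrons: 2.

2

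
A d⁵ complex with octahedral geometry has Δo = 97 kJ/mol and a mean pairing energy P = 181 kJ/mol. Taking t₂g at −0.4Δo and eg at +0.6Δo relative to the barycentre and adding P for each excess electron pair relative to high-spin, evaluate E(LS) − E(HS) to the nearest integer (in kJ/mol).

168

High-spin: t₂g³ eg², CFSE = 0.0Δo = 0 kJ/mol.
Low-spin: t₂g⁵ eg⁰, orbital CFSE = -2.0Δo = -194 kJ/mol; plus 2 excess pairs × P = +362 kJ/mol; total 168 kJ/mol.
The difference is 168 − (0) = 168 kJ/mol, so high-spin lies lower.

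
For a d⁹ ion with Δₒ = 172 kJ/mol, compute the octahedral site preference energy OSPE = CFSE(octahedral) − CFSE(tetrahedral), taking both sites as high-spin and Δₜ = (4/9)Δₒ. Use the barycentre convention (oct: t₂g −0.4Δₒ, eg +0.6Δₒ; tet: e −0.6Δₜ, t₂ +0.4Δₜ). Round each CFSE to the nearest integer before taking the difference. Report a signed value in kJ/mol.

-72

Octahedral high-spin t2g^6 e_g^3: CFSE = -0.6 × 172 = -103 kJ/mol.
Tetrahedral e^4 t2^5 gives -0.4Δₜ = -0.4 × (4/9) × 172 = -31 kJ/mol.
Subtracting, OSPE = -103 − (-31) = -72 kJ/mol.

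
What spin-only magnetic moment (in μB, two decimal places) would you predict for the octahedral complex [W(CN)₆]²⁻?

2.83 μB

Each CN⁻ contributes -1; 6 × (-1) = -6. With overall charge -2, W is in the +4 oxidation state.
W is in group 6, so W⁴⁺ is d² (6 − 4 = 2).
Configuration: t₂g² eg⁰ → 2 unpaired electrons.
μ(spin-only) = √[2(2+2)] = √8 ≈ 2.83 μB.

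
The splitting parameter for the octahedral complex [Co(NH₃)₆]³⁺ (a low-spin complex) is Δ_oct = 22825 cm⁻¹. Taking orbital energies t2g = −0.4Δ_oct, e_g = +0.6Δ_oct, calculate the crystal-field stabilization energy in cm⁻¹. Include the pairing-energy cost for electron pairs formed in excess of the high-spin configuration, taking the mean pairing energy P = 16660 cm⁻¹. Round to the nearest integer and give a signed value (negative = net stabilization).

-21460

NH₃ is neutral, so the +3 overall charge sits on Co: oxidation state +3.
Group 9 minus oxidation state +3 gives a d⁶ configuration for Co³⁺.
The d⁶ electrons fill as t2g^6 e_g^0.
CFSE(orbital) = 6×(-0.4Δ_oct) + 0×(0.6Δ_oct) = -2.4Δ_oct; with Δ_oct = 22825 cm⁻¹ that is -54780 cm⁻¹.
Relative to high-spin t2g^4 e_g^2 (1 paired), the low-spin configuration has 2 additional pairs, contributing +2 × 16660 = +33320 cm⁻¹.
Net CFSE = -54780 + 33320 = -21460 cm⁻¹.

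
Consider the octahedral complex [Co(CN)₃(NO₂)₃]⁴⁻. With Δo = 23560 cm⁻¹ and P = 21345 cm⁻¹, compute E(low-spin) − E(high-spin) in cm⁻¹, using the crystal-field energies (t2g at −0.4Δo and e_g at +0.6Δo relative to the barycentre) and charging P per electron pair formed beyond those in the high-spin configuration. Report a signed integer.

-2215

Ligand charges: 3×(-1) from CN⁻ and 3×(-1) from NO₂⁻ sum to -6; with overall charge -4, Co is +2.
Co is in group 9, so Co²⁺ is d⁷ (9 − 2 = 7).
High-spin: t2g^5 e_g^2, CFSE = -0.8Δo = -18848 cm⁻¹.
Low-spin t2g^6 e_g^1 gives -1.8Δo = -42408 cm⁻¹, but forming 1 extra pair costs 1P = 21345 cm⁻¹, so E(LS) = -42408 + 21345 = -21063 cm⁻¹.
The difference is -21063 − (-18848) = -2215 cm⁻¹, so low-spin lies lower.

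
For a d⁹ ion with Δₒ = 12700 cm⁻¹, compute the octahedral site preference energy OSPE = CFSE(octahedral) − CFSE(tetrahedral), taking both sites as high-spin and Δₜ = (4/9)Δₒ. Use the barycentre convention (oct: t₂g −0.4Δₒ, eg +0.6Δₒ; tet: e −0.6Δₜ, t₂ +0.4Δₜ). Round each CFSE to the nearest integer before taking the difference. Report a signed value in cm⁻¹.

-5362

In an octahedral site d⁹ (HS) is t2g^6 e_g^3, giving CFSE(oct) = -0.6Δₒ = -7620 cm⁻¹.
In a tetrahedral site the filling is e^4 t2^5: CFSE(tet) = -0.4Δₜ = -0.4 × (4/9)(12700) = -2258 cm⁻¹.
OSPE = CFSE(oct) − CFSE(tet) = -7620 − (-2258) = -5362 cm⁻¹.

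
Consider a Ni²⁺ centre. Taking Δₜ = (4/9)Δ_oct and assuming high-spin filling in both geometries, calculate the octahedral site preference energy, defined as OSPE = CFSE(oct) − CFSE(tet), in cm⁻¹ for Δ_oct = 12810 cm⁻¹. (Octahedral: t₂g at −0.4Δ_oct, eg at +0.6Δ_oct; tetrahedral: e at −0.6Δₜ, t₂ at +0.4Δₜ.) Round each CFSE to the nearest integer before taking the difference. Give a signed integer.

Group 10 minus oxidation state +2 gives a d⁸ configuration for Ni²⁺.
Octahedral high-spin t₂g⁶ eg²: CFSE = -1.2 × 12810 = -15372 cm⁻¹.
In a tetrahedral site the filling is e⁴ t₂⁴: CFSE(tet) = -0.8Δₜ = -0.8 × (4/9)(12810) = -4555 cm⁻¹.
Subtracting, OSPE = -15372 − (-4555) = -10817 cm⁻¹.

-10817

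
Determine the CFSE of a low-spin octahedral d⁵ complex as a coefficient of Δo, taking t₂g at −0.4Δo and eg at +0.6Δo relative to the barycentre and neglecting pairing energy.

Configuration: t₂g⁵ eg⁰.
CFSE = 5(-0.4Δo) + 0(0.6Δo) = -2.0Δo + 0.0Δo = -2.0Δo.

-2.0 Δo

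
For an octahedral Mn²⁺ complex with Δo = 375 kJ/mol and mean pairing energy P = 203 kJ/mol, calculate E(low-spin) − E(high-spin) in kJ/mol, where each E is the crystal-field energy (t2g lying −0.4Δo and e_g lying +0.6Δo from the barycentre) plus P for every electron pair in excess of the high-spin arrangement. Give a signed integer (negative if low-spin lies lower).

-344

Mn sits in group 7; removing 2 electrons leaves Mn²⁺ with 7 − 2 = 5 d electrons.
In the high-spin limit (t2g^3 e_g^2) the orbital term is 0.0Δo = 0 kJ/mol, with no excess pairing.
For low-spin the configuration is t2g^5 e_g^0: orbital energy -2.0 × 375 = -750 kJ/mol, and 2 additional pairs relative to high-spin add 406 kJ/mol, giving -344 kJ/mol.
The difference is -344 − (0) = -344 kJ/mol, so low-spin lies lower.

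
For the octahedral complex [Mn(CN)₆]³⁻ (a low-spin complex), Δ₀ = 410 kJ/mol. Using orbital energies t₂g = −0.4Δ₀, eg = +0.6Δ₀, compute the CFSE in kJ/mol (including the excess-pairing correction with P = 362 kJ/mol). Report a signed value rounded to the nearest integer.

-294

Each CN⁻ contributes -1; 6 × (-1) = -6. With overall charge -3, Mn is in the +3 oxidation state.
Mn is in group 7, so Mn³⁺ is d⁴ (7 − 3 = 4).
The d⁴ electrons fill as t₂g⁴ eg⁰.
Orbital CFSE = 4(-0.4) + 0(0.6) = -1.6Δ₀ = -1.6 × 410 = -656 kJ/mol.
Pairing penalty: 1 pair vs 0 in the high-spin reference → 1 extra × P = 362 kJ/mol.
Overall CFSE = -656 + 362 = -294 kJ/mol.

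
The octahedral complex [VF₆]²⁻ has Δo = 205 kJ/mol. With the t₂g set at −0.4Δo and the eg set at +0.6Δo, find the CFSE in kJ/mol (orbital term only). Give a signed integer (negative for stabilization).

Each F⁻ contributes -1; 6 × (-1) = -6. With overall charge -2, V is in the +4 oxidation state.
V sits in group 5; removing 4 electrons leaves V⁴⁺ with 5 − 4 = 1 d electrons.
The d¹ electrons fill as t₂g¹ eg⁰.
The orbital stabilization is -0.4Δo = -0.4 × 205 = -82 kJ/mol.

-82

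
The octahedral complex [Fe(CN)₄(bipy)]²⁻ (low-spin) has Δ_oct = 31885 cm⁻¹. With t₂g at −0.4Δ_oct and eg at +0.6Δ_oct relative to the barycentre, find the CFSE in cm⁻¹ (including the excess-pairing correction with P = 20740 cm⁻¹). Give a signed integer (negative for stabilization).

Ligand charges: 4×(-1) from CN⁻ and 1×(+0) from bipy sum to -4; with overall charge -2, Fe is +2.
Fe sits in group 8; removing 2 electrons leaves Fe²⁺ with 8 − 2 = 6 d electrons.
Configuration: t₂g⁶ eg⁰.
Orbital CFSE = 6(-0.4) + 0(0.6) = -2.4Δ_oct = -2.4 × 31885 = -76524 cm⁻¹.
Pairing penalty: 3 pairs vs 1 in the high-spin reference → 2 extra × P = 41480 cm⁻¹.
Net CFSE = -76524 + 41480 = -35044 cm⁻¹.

-35044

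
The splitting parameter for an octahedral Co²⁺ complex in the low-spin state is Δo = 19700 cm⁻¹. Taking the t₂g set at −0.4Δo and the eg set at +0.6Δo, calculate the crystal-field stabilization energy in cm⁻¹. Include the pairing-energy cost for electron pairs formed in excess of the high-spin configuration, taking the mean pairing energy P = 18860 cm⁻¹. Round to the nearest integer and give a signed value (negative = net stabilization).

Co sits in group 9; removing 2 electrons leaves Co²⁺ with 9 − 2 = 7 d electrons.
Configuration: t₂g⁶ eg¹.
CFSE(orbital) = 6×(-0.4Δo) + 1×(0.6Δo) = -1.8Δo; with Δo = 19700 cm⁻¹ that is -35460 cm⁻¹.
Pairing penalty: 3 pairs vs 2 in the high-spin reference → 1 extra × P = 18860 cm⁻¹.
Combining: -35460 + 18860 = -16600 cm⁻¹.

-16600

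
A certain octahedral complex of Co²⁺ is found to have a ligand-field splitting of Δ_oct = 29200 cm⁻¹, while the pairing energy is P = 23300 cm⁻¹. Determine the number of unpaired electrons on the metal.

1

Group 9 minus oxidation state +2 gives a d⁷ configuration for Co²⁺.
Here Δ_oct > P (29200 > 23300), so the low-spin state is favoured.
Filling d⁷ accordingly: t₂g⁶ eg¹.
Unpaired electrons: 1.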